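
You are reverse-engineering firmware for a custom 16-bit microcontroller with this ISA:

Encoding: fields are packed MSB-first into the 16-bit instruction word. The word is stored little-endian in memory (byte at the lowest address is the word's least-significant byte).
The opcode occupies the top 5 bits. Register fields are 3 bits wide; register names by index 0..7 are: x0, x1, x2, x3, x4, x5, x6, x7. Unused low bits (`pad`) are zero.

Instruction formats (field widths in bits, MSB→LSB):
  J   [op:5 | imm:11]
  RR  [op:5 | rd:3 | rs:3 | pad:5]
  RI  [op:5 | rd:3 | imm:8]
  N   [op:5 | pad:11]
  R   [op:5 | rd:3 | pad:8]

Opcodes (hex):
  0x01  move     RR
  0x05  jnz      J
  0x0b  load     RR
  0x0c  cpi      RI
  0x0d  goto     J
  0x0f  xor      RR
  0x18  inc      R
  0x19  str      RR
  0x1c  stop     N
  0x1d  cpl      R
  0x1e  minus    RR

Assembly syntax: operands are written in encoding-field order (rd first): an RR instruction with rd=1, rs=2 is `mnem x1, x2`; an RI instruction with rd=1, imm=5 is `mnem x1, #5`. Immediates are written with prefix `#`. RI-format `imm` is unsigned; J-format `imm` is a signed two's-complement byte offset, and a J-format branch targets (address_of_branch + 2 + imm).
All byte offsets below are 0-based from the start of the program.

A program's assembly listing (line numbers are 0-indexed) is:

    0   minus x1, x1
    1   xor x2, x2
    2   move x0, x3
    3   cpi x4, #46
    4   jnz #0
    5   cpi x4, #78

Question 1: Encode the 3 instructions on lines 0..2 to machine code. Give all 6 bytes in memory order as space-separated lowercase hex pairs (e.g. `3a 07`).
20 f1 40 7a 60 08

0. minus fields op=0x1e:5|rd=1:3|rs=1:3|pad=0:5 → word f120h → 20 f1
1. xor fields op=0xf:5|rd=2:3|rs=2:3|pad=0:5 → word 7a40h → 40 7a
2. move fields op=0x1:5|rd=0:3|rs=3:3|pad=0:5 → word 0860h → 60 08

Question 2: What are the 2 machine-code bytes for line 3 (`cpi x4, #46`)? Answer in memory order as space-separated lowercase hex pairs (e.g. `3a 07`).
2e 64

L3: cpi op=0xc:5|rd=4:3|imm=46:8 ⇒ 0x642e ⇒ little 2e 64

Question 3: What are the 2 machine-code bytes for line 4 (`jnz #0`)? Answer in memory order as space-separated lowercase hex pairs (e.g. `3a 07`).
line 4 (jnz): pack op=0x5:5|imm=0:11 = 0x2800; little→ 00 28

00 28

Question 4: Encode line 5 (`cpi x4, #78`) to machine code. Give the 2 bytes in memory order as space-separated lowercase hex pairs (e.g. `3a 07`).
line 5 (cpi): pack op=0xc:5|rd=4:3|imm=78:8 = 0x644e; little→ 4e 64

4e 64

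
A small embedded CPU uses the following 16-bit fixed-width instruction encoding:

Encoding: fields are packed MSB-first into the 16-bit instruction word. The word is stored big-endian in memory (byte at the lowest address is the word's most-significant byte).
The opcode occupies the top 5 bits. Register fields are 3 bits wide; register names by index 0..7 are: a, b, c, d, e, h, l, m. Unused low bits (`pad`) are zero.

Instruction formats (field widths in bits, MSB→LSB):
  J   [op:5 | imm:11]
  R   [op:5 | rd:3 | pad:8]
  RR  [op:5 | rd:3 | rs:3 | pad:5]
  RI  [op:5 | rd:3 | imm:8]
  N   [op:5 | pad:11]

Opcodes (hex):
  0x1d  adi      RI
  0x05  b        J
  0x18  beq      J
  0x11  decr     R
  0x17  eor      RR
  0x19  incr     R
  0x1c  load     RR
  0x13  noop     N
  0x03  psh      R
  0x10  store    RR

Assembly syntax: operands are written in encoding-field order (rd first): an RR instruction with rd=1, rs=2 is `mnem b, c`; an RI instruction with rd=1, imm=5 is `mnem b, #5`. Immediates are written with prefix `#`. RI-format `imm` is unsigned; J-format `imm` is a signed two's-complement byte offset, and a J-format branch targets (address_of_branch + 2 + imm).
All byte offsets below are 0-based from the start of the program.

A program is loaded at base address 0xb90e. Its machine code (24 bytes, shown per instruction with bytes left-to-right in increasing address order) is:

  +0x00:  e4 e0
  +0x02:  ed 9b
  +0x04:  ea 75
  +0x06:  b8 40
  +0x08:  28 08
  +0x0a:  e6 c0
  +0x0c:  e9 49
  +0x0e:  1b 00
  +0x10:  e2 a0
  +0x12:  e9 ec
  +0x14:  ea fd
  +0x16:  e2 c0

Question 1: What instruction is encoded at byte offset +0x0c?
off 0x0c: read e9 49 as big → 0xe949
  op=0xe949>>11=0x1d ⇒ adi (RI)
  rd: (w>>8)&0x7=0x1 → b
  imm: (w>>0)&0xff=0x49 → #73

adi b, #73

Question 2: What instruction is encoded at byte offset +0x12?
adi b, #236

off 0x12: read e9 ec as big → 0xe9ec
  op=0xe9ec>>11=0x1d ⇒ adi (RI)
  [10:8] rd=1 = b
  [7:0] imm=236 = #236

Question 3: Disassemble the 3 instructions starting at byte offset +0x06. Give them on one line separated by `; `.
+0x06: b8 40 ⇒ word 0xb840 (big)
  top 5b → 0x17 → eor [RR]
  rd: (w>>8)&0x7=0x0 → a
  rs: (w>>5)&0x7=0x2 → c
+0x08: 28 08 ⇒ word 0x2808 (big)
  top 5b → 0x5 → b [J]
  imm: (w>>0)&0x7ff=0x8 → #8
+0x0a: e6 c0 ⇒ word 0xe6c0 (big)
  top 5b → 0x1c → load [RR]
  rd: (w>>8)&0x7=0x6 → l
  rs: (w>>5)&0x7=0x6 → l

eor a, c; b #8; load l, l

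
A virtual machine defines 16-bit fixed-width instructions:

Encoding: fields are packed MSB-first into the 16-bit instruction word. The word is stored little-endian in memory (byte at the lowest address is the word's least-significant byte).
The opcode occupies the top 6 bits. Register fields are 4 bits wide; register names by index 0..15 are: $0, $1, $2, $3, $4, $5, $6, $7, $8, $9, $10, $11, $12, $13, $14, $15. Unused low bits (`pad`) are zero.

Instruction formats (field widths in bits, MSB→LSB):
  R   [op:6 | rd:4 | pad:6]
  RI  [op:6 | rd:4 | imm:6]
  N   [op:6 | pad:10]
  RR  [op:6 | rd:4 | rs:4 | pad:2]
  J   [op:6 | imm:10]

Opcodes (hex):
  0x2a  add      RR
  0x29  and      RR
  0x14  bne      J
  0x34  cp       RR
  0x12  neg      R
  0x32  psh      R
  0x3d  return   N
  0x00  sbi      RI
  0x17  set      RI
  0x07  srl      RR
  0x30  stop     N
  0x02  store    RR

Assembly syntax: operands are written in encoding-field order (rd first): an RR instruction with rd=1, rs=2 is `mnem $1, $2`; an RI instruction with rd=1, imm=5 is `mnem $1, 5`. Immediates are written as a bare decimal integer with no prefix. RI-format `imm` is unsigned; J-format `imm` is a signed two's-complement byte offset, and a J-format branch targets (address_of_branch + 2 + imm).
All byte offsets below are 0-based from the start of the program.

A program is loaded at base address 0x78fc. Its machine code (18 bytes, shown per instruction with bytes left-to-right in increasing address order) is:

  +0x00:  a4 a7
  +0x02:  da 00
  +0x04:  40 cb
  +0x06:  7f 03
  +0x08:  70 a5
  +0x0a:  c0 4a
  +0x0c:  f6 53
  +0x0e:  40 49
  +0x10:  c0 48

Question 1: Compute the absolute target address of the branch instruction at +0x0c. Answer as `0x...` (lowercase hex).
0x7900

+0x0c: f6 53 ⇒ word 0x53f6 (little)
  op=0x53f6>>10=0x14 ⇒ bne (J)
  imm@[9:0]=0x3f6 (s10→-10) ⇒ -10
  target = base 0x78fc + off 0x0c + 2 + imm -10 = 0x7900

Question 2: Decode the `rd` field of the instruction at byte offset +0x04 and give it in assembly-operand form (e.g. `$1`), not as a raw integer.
$13

[04] 40 cb → 0xcb40
  opcode bits[15:10]=0x32: psh/R
  rd: (w>>6)&0xf=0xd → $13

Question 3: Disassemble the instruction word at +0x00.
[00] a4 a7 → 0xa7a4
  op=0xa7a4>>10=0x29 ⇒ and (RR)
  rd@[9:6]=0xe ⇒ $14
  rs@[5:2]=0x9 ⇒ $9

and $14, $9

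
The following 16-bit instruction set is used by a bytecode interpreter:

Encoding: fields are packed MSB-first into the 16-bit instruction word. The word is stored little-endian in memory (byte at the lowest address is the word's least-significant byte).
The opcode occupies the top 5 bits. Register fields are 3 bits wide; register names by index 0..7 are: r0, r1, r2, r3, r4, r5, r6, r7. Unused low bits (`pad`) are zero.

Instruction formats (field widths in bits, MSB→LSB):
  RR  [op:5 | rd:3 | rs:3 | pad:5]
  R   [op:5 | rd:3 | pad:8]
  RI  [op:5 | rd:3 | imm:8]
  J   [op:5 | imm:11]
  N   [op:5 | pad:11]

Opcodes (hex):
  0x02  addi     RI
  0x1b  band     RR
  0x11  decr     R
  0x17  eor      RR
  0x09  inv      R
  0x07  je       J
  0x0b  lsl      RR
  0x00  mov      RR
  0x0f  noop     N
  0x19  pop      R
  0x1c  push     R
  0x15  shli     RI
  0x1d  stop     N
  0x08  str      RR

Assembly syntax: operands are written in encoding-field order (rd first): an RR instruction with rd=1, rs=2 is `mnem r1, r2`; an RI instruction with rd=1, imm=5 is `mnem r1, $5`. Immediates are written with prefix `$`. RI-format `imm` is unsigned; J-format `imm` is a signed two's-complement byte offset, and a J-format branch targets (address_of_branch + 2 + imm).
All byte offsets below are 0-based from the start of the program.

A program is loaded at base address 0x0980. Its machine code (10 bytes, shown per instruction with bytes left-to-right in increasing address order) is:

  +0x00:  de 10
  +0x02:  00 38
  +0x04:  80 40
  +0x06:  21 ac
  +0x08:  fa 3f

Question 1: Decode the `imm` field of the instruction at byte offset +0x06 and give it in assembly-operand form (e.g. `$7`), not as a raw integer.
$33

[06] 21 ac → 0xac21
  op=0xac21>>11=0x15 ⇒ shli (RI)
  [10:8] rd=4 = r4
  [7:0] imm=33 = $33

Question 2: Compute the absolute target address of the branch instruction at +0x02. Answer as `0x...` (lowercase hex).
0x0984

+0x02: 00 38 ⇒ word 0x3800 (little)
  top 5b → 0x7 → je [J]
  imm@[10:0]=0x0 ⇒ $0
  target = base 0x0980 + off 0x02 + 2 + imm 0 = 0x0984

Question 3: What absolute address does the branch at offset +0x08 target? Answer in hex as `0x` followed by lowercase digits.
@+08  little-endian(fa 3f) = 0x3ffa
  top 5b → 0x7 → je [J]
  [10:0] imm=2042 (s11→-6) = $-6
  target = base 0x0980 + off 0x08 + 2 + imm -6 = 0x0984

0x0984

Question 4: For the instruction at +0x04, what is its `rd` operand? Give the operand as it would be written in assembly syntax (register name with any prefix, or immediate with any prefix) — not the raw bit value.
r0

[04] 80 40 → 0x4080
  opcode bits[15:11]=0x8: str/RR
  rd@[10:8]=0x0 ⇒ r0
  rs@[7:5]=0x4 ⇒ r4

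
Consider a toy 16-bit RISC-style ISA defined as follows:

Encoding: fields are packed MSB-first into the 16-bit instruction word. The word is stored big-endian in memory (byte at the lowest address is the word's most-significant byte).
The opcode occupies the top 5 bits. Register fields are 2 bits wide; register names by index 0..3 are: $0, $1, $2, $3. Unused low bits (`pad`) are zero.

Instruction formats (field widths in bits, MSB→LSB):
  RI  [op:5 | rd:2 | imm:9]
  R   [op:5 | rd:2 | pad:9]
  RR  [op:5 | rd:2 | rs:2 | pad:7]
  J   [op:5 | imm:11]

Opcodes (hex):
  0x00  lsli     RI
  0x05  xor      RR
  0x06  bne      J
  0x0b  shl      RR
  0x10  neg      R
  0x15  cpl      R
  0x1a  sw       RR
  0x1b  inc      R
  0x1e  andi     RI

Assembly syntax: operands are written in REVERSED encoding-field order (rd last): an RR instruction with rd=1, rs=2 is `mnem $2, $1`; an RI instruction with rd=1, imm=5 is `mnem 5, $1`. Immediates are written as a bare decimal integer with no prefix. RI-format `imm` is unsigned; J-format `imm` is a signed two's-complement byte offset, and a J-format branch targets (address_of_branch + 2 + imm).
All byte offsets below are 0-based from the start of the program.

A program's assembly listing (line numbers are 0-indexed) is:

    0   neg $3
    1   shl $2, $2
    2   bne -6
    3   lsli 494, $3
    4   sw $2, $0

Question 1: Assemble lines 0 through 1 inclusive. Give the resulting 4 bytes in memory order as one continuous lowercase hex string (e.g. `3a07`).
0. neg fields op=0x10:5|rd=3:2|pad=0:9 → word 8600h → 86 00
1. shl fields op=0xb:5|rd=2:2|rs=2:2|pad=0:7 → word 5d00h → 5d 00

86005d00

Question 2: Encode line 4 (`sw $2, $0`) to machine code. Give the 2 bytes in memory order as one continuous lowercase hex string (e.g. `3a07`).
L4: sw op=0x1a:5|rd=0:2|rs=2:2|pad=0:7 ⇒ 0xd100 ⇒ big d1 00

d100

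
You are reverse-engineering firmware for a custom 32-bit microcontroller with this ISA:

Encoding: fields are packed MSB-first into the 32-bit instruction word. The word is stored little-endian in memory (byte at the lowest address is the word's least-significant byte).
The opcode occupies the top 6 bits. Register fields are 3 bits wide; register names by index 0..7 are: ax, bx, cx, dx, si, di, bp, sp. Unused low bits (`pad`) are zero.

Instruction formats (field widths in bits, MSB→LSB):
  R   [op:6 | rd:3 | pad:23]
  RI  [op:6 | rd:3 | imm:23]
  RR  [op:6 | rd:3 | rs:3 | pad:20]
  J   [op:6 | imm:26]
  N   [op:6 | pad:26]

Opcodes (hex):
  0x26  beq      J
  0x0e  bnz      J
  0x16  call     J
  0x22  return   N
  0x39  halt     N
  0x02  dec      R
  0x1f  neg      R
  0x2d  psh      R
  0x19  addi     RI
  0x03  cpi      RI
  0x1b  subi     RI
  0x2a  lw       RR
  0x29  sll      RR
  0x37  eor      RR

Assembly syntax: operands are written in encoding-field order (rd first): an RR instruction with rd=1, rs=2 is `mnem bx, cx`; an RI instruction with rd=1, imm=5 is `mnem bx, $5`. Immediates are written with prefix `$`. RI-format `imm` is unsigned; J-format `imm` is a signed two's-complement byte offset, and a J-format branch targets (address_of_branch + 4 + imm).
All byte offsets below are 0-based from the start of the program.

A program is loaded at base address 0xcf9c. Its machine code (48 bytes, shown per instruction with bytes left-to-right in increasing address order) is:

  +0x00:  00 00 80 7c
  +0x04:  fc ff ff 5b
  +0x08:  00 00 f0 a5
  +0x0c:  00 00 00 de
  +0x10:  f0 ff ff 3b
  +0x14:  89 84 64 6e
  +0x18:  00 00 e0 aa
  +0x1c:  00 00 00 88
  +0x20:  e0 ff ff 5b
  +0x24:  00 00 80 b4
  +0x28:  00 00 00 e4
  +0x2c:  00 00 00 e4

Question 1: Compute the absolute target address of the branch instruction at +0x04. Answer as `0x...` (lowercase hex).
0xcfa0

off 0x04: read fc ff ff 5b as little → 0x5bfffffc
  top 6b → 0x16 → call [J]
  imm: (w>>0)&0x3ffffff=0x3fffffc (s26→-4) → $-4
  target = base 0xcf9c + off 0x04 + 4 + imm -4 = 0xcfa0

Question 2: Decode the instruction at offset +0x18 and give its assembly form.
lw di, bp

off 0x18: read 00 00 e0 aa as little → 0xaae00000
  top 6b → 0x2a → lw [RR]
  [25:23] rd=5 = di
  [22:20] rs=6 = bp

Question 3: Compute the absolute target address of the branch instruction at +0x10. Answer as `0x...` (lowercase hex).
0xcfa0

+0x10: f0 ff ff 3b ⇒ word 0x3bfffff0 (little)
  op=0x3bfffff0>>26=0xe ⇒ bnz (J)
  [25:0] imm=67108848 (s26→-16) = $-16
  target = base 0xcf9c + off 0x10 + 4 + imm -16 = 0xcfa0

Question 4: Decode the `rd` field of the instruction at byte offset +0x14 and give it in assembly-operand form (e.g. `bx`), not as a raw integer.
si

[14] 89 84 64 6e → 0x6e648489
  top 6b → 0x1b → subi [RI]
  rd: (w>>23)&0x7=0x4 → si
  imm: (w>>0)&0x7fffff=0x648489 → $6587529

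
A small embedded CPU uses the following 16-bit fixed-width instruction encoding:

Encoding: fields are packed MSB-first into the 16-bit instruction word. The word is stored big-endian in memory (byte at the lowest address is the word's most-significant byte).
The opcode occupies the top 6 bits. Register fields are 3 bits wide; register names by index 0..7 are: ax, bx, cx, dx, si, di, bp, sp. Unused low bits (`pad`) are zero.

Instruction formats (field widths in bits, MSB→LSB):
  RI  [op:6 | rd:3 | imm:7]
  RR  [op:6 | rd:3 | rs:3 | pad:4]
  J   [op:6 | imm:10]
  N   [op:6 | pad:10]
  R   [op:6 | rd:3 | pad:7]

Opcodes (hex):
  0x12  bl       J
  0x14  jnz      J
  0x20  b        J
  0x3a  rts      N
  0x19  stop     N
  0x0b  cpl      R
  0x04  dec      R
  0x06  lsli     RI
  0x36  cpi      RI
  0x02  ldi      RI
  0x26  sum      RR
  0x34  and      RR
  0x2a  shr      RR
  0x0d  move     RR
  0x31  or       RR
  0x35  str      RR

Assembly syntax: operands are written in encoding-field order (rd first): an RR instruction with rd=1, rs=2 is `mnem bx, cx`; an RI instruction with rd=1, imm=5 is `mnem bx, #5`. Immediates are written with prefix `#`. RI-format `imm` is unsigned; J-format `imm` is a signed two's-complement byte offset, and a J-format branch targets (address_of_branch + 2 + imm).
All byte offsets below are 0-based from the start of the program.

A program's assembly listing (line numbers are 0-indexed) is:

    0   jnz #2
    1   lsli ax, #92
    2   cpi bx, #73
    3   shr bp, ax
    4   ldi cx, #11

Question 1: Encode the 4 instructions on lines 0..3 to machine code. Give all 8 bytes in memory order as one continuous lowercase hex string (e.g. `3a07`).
0. jnz fields op=0x14:6|imm=2:10 → word 5002h → 50 02
1. lsli fields op=0x6:6|rd=0:3|imm=92:7 → word 185ch → 18 5c
2. cpi fields op=0x36:6|rd=1:3|imm=73:7 → word d8c9h → d8 c9
3. shr fields op=0x2a:6|rd=6:3|rs=0:3|pad=0:4 → word ab00h → ab 00

5002185cd8c9ab00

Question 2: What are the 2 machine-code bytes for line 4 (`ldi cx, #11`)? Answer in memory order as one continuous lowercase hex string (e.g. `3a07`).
090b

line 4 (ldi): pack op=0x2:6|rd=2:3|imm=11:7 = 0x090b; big→ 09 0b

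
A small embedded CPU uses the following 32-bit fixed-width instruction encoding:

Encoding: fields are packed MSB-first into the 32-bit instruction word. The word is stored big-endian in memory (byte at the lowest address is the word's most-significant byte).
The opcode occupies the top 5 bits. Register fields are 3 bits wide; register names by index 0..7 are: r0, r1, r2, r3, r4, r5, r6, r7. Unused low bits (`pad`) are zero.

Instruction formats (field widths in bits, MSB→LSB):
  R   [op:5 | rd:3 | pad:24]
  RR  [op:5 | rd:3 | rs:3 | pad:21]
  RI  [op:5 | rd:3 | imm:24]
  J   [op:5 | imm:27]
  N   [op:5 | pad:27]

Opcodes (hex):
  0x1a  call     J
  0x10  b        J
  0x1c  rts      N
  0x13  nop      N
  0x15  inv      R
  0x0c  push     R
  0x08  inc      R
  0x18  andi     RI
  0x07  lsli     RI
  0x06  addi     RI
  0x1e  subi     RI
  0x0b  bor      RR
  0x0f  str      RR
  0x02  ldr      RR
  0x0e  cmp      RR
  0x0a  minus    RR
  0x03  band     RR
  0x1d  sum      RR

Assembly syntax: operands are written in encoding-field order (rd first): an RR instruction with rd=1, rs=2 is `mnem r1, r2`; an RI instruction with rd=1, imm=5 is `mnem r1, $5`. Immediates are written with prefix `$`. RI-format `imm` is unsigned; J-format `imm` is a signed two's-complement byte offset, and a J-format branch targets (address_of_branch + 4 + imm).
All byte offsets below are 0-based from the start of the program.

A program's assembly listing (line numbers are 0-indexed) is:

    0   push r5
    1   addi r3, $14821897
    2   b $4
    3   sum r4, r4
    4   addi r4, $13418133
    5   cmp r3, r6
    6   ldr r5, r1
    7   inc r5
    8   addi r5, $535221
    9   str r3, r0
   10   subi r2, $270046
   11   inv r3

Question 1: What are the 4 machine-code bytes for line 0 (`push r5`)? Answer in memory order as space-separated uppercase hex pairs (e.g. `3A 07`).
65 00 00 00

L0: push op=0xc:5|rd=5:3|pad=0:24 ⇒ 0x65000000 ⇒ big 65 00 00 00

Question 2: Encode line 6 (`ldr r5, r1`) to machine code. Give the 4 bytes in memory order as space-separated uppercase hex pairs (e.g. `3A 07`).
line 6 (ldr): pack op=0x2:5|rd=5:3|rs=1:3|pad=0:21 = 0x15200000; big→ 15 20 00 00

15 20 00 00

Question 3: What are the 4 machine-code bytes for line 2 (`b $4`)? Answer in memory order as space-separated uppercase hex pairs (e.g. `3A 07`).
80 00 00 04

L2: b op=0x10:5|imm=4:27 ⇒ 0x80000004 ⇒ big 80 00 00 04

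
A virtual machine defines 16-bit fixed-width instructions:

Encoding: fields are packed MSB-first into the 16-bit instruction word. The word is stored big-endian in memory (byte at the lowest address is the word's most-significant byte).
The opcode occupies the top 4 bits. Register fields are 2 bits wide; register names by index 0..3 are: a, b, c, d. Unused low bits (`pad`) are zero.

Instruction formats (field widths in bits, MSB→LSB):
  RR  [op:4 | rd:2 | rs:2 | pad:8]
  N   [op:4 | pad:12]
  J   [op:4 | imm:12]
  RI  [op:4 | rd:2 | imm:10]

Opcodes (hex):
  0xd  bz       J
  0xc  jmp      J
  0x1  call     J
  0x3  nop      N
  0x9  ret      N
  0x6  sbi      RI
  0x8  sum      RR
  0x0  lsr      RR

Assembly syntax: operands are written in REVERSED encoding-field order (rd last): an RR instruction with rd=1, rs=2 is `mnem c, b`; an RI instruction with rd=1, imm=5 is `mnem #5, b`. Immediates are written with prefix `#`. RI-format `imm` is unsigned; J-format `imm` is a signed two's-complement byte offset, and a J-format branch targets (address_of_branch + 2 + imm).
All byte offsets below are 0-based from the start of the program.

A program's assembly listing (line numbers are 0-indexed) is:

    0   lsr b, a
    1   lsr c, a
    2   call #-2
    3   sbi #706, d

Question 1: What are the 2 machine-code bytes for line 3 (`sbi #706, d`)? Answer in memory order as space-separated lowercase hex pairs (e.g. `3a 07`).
6e c2

L3: sbi op=0x6:4|rd=3:2|imm=706:10 ⇒ 0x6ec2 ⇒ big 6e c2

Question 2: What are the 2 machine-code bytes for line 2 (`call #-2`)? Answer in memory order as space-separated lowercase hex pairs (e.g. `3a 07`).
L2: call op=0x1:4|imm=-2:12 ⇒ 0x1ffe ⇒ big 1f fe

1f fe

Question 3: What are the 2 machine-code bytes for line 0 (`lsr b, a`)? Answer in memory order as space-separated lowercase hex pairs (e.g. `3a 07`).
01 00

line 0 (lsr): pack op=0x0:4|rd=0:2|rs=1:2|pad=0:8 = 0x0100; big→ 01 00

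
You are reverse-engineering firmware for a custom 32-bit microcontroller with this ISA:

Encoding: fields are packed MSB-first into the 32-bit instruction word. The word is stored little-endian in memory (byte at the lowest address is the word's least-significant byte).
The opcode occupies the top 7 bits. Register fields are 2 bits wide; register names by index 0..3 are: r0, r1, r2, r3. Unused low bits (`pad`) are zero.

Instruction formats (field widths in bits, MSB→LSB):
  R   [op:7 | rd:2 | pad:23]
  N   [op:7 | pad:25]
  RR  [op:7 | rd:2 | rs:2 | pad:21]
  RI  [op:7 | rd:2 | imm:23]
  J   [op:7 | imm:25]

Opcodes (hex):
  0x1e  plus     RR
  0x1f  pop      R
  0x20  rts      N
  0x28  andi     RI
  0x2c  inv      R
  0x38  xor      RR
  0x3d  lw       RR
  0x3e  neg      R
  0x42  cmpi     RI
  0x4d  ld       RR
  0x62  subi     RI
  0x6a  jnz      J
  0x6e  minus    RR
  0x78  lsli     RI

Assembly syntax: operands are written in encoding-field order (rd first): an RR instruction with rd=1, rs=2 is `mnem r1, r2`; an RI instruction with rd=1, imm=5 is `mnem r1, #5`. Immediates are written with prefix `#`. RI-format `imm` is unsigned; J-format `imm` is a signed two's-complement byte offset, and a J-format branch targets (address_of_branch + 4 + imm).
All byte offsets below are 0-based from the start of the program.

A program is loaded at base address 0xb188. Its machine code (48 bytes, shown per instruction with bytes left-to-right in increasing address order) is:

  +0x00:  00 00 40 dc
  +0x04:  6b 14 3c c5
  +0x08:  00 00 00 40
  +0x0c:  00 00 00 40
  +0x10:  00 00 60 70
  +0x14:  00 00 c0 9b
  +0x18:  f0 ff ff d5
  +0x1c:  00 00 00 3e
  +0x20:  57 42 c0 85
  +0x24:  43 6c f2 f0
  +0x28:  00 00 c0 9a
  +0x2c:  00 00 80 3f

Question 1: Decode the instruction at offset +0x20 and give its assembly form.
+0x20: 57 42 c0 85 ⇒ word 0x85c04257 (little)
  opcode bits[31:25]=0x42: cmpi/RI
  rd@[24:23]=0x3 ⇒ r3
  imm@[22:0]=0x404257 ⇒ #4211287

cmpi r3, #4211287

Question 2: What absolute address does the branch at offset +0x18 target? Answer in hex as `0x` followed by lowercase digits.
@+18  little-endian(f0 ff ff d5) = 0xd5fffff0
  top 7b → 0x6a → jnz [J]
  [24:0] imm=33554416 (s25→-16) = #-16
  target = base 0xb188 + off 0x18 + 4 + imm -16 = 0xb194

0xb194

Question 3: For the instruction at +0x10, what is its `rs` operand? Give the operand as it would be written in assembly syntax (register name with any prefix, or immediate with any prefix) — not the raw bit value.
r3

off 0x10: read 00 00 60 70 as little → 0x70600000
  op=0x70600000>>25=0x38 ⇒ xor (RR)
  [24:23] rd=0 = r0
  [22:21] rs=3 = r3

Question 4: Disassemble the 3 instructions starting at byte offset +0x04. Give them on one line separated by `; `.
[04] 6b 14 3c c5 → 0xc53c146b
  top 7b → 0x62 → subi [RI]
  [24:23] rd=2 = r2
  [22:0] imm=3937387 = #3937387
[08] 00 00 00 40 → 0x40000000
  top 7b → 0x20 → rts [N]
[0c] 00 00 00 40 → 0x40000000
  top 7b → 0x20 → rts [N]

subi r2, #3937387; rts; rts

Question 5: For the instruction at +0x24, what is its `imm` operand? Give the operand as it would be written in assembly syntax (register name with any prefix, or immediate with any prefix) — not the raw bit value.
[24] 43 6c f2 f0 → 0xf0f26c43
  opcode bits[31:25]=0x78: lsli/RI
  rd@[24:23]=0x1 ⇒ r1
  imm@[22:0]=0x726c43 ⇒ #7498819

#7498819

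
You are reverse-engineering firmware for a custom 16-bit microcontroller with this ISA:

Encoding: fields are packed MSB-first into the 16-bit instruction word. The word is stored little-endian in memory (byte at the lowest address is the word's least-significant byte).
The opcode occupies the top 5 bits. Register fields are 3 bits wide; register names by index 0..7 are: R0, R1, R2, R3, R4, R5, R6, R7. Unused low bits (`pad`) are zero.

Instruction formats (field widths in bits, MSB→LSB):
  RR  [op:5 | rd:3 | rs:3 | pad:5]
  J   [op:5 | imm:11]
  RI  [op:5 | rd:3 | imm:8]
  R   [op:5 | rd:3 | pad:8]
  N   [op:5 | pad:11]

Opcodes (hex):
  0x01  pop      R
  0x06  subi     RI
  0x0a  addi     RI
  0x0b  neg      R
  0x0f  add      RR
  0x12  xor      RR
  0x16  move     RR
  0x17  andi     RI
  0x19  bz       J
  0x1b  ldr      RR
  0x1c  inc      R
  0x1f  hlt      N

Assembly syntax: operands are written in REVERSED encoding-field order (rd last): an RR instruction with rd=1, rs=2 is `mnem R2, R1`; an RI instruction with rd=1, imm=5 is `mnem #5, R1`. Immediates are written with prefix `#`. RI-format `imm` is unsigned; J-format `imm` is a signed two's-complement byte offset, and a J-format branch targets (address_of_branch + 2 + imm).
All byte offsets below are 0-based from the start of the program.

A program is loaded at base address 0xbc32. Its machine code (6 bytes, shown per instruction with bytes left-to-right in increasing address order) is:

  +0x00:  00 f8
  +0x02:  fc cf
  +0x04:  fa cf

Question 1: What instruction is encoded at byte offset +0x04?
@+04  little-endian(fa cf) = 0xcffa
  opcode bits[15:11]=0x19: bz/J
  imm: (w>>0)&0x7ff=0x7fa (s11→-6) → #-6

bz #-6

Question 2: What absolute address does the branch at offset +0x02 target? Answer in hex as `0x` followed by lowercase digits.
0xbc32

@+02  little-endian(fc cf) = 0xcffc
  top 5b → 0x19 → bz [J]
  imm@[10:0]=0x7fc (s11→-4) ⇒ #-4
  target = base 0xbc32 + off 0x02 + 2 + imm -4 = 0xbc32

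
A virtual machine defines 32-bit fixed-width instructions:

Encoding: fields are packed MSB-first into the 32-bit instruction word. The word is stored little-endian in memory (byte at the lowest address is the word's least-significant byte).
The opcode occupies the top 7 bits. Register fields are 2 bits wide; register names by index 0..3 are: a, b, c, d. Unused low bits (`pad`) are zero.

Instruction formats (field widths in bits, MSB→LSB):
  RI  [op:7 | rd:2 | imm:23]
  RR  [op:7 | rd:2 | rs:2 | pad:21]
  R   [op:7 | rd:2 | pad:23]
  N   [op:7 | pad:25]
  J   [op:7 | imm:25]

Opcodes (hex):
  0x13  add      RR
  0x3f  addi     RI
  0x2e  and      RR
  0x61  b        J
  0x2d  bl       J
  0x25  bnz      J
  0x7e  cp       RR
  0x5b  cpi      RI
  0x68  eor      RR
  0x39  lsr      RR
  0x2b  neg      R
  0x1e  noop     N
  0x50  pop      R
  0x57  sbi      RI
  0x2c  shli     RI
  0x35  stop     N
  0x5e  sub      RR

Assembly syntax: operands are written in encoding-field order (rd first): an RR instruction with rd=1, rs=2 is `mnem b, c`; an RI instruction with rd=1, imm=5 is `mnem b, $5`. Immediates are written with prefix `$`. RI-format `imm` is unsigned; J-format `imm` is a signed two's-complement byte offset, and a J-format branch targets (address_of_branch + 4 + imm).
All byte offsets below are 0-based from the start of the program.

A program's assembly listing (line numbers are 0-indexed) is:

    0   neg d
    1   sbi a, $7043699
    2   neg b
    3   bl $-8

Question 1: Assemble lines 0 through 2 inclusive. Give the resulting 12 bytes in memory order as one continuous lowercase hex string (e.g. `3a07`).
L0: neg op=0x2b:7|rd=3:2|pad=0:23 ⇒ 0x57800000 ⇒ little 00 00 80 57
L1: sbi op=0x57:7|rd=0:2|imm=7043699:23 ⇒ 0xae6b7a73 ⇒ little 73 7a 6b ae
L2: neg op=0x2b:7|rd=1:2|pad=0:23 ⇒ 0x56800000 ⇒ little 00 00 80 56

00008057737a6bae00008056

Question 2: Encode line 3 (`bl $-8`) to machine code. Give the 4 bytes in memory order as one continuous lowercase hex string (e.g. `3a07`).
f8ffff5b

line 3 (bl): pack op=0x2d:7|imm=-8:25 = 0x5bfffff8; little→ f8 ff ff 5b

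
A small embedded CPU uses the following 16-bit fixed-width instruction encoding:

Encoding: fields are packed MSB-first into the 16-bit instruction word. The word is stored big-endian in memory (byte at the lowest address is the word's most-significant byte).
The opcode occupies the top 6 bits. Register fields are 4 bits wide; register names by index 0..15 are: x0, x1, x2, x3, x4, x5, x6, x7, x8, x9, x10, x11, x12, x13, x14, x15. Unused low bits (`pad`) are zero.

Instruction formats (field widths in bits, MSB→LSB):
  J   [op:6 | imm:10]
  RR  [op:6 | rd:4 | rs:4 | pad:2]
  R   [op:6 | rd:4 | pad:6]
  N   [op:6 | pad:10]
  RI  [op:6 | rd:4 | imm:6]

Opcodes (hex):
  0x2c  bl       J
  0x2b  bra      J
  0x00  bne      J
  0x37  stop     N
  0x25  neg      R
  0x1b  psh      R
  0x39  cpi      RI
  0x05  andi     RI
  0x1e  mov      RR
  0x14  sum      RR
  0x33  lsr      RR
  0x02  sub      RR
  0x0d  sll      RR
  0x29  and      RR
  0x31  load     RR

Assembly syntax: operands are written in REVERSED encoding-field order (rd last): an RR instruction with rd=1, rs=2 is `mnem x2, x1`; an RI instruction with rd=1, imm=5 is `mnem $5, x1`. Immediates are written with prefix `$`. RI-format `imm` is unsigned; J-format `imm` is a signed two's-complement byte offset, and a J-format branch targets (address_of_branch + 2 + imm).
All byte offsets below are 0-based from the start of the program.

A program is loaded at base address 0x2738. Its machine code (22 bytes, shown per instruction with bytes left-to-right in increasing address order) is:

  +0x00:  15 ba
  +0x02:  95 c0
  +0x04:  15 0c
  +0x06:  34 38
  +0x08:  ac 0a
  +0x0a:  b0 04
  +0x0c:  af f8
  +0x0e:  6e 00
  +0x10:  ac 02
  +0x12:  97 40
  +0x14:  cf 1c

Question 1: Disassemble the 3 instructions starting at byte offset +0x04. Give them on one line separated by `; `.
andi $12, x4; sll x14, x0; bra $10

off 0x04: read 15 0c as big → 0x150c
  top 6b → 0x5 → andi [RI]
  rd@[9:6]=0x4 ⇒ x4
  imm@[5:0]=0xc ⇒ $12
off 0x06: read 34 38 as big → 0x3438
  top 6b → 0xd → sll [RR]
  rd@[9:6]=0x0 ⇒ x0
  rs@[5:2]=0xe ⇒ x14
off 0x08: read ac 0a as big → 0xac0a
  top 6b → 0x2b → bra [J]
  imm@[9:0]=0xa ⇒ $10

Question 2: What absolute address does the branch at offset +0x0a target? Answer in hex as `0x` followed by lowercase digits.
0x2748

+0x0a: b0 04 ⇒ word 0xb004 (big)
  op=0xb004>>10=0x2c ⇒ bl (J)
  [9:0] imm=4 = $4
  target = base 0x2738 + off 0x0a + 2 + imm 4 = 0x2748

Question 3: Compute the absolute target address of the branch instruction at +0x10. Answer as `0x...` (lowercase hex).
@+10  big-endian(ac 02) = 0xac02
  top 6b → 0x2b → bra [J]
  imm: (w>>0)&0x3ff=0x2 → $2
  target = base 0x2738 + off 0x10 + 2 + imm 2 = 0x274c

0x274c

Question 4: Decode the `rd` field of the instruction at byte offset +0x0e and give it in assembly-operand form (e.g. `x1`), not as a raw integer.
[0e] 6e 00 → 0x6e00
  top 6b → 0x1b → psh [R]
  [9:6] rd=8 = x8

x8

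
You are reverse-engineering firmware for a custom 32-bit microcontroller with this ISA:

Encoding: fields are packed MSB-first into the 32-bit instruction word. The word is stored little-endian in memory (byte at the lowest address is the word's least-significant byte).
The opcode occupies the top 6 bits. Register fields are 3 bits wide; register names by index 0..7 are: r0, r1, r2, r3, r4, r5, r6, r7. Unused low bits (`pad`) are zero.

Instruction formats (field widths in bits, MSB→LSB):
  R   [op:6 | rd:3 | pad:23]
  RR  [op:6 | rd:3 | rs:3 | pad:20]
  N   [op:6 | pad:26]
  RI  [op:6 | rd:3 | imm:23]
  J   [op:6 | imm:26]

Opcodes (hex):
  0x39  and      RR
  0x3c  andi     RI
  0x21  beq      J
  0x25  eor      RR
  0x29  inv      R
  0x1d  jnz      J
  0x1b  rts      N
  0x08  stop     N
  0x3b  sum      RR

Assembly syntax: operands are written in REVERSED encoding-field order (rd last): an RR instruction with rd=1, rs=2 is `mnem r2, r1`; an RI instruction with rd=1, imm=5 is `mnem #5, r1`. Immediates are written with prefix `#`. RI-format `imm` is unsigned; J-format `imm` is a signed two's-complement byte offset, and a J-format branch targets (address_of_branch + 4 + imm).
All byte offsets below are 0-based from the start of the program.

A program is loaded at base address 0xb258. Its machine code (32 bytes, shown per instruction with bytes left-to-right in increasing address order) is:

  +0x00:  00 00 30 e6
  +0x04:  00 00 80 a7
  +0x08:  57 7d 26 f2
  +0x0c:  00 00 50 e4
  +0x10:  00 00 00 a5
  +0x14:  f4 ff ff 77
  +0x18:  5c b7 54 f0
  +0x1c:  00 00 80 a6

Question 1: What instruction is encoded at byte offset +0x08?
andi #2522455, r4

off 0x08: read 57 7d 26 f2 as little → 0xf2267d57
  top 6b → 0x3c → andi [RI]
  [25:23] rd=4 = r4
  [22:0] imm=2522455 = #2522455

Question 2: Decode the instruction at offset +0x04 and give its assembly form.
+0x04: 00 00 80 a7 ⇒ word 0xa7800000 (little)
  op=0xa7800000>>26=0x29 ⇒ inv (R)
  [25:23] rd=7 = r7

inv r7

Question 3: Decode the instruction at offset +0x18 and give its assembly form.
andi #5551964, r0

@+18  little-endian(5c b7 54 f0) = 0xf054b75c
  opcode bits[31:26]=0x3c: andi/RI
  rd: (w>>23)&0x7=0x0 → r0
  imm: (w>>0)&0x7fffff=0x54b75c → #5551964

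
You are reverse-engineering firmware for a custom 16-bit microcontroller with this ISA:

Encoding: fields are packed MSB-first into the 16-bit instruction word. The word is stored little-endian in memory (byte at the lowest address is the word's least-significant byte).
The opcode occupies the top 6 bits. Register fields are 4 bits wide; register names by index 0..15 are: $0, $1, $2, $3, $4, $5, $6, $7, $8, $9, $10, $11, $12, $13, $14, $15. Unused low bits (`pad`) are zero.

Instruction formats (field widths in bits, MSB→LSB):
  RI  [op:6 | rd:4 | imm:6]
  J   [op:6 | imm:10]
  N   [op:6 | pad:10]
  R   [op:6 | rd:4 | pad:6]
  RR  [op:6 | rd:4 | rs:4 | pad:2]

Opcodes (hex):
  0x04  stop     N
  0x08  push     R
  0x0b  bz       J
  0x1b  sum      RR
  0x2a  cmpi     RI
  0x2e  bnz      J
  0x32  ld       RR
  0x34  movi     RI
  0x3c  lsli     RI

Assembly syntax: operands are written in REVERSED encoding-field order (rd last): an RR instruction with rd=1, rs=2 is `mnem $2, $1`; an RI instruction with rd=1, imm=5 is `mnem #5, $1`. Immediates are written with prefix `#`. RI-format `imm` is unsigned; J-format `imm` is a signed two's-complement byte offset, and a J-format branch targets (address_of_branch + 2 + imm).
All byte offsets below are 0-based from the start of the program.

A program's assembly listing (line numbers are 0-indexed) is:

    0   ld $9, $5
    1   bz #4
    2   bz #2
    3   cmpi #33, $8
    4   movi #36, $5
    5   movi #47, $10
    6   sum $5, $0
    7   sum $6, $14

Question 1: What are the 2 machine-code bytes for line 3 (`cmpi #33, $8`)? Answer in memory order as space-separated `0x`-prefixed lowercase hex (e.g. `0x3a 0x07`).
0x21 0xaa

3. cmpi fields op=0x2a:6|rd=8:4|imm=33:6 → word aa21h → 21 aa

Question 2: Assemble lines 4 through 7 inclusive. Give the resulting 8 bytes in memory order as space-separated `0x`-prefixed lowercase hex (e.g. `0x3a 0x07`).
L4: movi op=0x34:6|rd=5:4|imm=36:6 ⇒ 0xd164 ⇒ little 64 d1
L5: movi op=0x34:6|rd=10:4|imm=47:6 ⇒ 0xd2af ⇒ little af d2
L6: sum op=0x1b:6|rd=0:4|rs=5:4|pad=0:2 ⇒ 0x6c14 ⇒ little 14 6c
L7: sum op=0x1b:6|rd=14:4|rs=6:4|pad=0:2 ⇒ 0x6f98 ⇒ little 98 6f

0x64 0xd1 0xaf 0xd2 0x14 0x6c 0x98 0x6f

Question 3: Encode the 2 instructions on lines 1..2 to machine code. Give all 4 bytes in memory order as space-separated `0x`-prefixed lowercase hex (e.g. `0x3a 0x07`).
line 1 (bz): pack op=0xb:6|imm=4:10 = 0x2c04; little→ 04 2c
line 2 (bz): pack op=0xb:6|imm=2:10 = 0x2c02; little→ 02 2c

0x04 0x2c 0x02 0x2c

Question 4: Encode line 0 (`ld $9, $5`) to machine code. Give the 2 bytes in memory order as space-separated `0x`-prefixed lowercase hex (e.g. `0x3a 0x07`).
0x64 0xc9

0. ld fields op=0x32:6|rd=5:4|rs=9:4|pad=0:2 → word c964h → 64 c9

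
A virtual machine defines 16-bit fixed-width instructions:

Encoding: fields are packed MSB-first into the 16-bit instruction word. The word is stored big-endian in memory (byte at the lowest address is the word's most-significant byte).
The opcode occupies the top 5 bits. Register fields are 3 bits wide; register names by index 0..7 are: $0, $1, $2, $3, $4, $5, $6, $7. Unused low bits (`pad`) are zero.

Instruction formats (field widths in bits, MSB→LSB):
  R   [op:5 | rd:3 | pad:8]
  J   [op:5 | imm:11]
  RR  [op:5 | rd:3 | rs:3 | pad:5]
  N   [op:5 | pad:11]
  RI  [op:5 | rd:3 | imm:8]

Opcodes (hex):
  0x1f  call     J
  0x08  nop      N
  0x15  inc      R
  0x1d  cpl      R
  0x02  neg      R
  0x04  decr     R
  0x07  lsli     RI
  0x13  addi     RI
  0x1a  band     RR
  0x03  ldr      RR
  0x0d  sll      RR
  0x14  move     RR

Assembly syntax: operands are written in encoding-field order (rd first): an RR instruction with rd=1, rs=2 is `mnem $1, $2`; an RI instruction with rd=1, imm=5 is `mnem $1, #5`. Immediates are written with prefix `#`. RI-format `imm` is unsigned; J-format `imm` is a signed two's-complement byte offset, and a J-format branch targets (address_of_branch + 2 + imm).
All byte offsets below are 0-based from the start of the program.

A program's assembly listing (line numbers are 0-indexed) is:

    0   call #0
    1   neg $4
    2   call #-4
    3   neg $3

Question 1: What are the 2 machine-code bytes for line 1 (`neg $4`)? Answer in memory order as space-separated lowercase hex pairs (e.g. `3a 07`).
14 00

1. neg fields op=0x2:5|rd=4:3|pad=0:8 → word 1400h → 14 00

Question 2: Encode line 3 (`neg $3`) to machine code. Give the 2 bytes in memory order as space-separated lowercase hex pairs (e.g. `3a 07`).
13 00

L3: neg op=0x2:5|rd=3:3|pad=0:8 ⇒ 0x1300 ⇒ big 13 00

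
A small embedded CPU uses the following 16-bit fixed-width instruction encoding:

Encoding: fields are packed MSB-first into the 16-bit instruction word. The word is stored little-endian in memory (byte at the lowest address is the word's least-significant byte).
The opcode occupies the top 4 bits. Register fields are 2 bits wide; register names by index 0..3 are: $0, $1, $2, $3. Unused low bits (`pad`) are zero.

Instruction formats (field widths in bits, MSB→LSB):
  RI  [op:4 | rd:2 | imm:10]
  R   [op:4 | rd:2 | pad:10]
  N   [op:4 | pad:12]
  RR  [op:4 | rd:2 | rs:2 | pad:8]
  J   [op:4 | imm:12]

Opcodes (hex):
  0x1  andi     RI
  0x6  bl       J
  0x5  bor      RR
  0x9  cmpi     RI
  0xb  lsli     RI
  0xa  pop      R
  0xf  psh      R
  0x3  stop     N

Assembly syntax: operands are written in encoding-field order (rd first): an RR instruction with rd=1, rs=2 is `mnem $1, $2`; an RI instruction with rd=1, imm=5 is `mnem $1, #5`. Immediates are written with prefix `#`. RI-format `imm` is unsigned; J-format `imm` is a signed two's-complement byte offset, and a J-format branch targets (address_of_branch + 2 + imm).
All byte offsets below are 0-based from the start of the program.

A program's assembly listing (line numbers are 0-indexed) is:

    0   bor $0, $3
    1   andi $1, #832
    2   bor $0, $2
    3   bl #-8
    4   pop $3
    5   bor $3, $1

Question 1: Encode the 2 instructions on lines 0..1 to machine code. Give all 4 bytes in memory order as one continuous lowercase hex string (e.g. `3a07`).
00534017

0. bor fields op=0x5:4|rd=0:2|rs=3:2|pad=0:8 → word 5300h → 00 53
1. andi fields op=0x1:4|rd=1:2|imm=832:10 → word 1740h → 40 17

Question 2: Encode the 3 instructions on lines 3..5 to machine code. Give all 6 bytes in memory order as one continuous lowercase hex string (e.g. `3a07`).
line 3 (bl): pack op=0x6:4|imm=-8:12 = 0x6ff8; little→ f8 6f
line 4 (pop): pack op=0xa:4|rd=3:2|pad=0:10 = 0xac00; little→ 00 ac
line 5 (bor): pack op=0x5:4|rd=3:2|rs=1:2|pad=0:8 = 0x5d00; little→ 00 5d

f86f00ac005d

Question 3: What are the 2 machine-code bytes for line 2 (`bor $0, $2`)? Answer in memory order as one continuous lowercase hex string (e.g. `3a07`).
0052

L2: bor op=0x5:4|rd=0:2|rs=2:2|pad=0:8 ⇒ 0x5200 ⇒ little 00 52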